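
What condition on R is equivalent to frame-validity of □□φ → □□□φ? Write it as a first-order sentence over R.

∀x ∀z (xR³z → ∃w (xR²w ∧ z = w))

This is a Sahlqvist (Geach-type) schema ◇^0□^2φ → □^3◇^0φ.
Minimal-valuation argument: fix x; take any y with xR^0y and any z with xR^3z. Set V(φ) to the set of worlds R-reachable from y in exactly 2 steps. Then □^2φ holds at y, so the antecedent holds at x; validity forces ◇^0φ at z, giving a w with zR^0w and yR^2w.
First-order correspondent: ∀x ∀z (xR³z → ∃w (xR²w ∧ z = w)).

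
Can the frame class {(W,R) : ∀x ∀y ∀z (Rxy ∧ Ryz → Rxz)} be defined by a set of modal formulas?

Yes — defined by □q → □□q

The condition is transitivity. A defining modal formula is □q → □□q.
Suppose □q→□□q is valid. Take Rxy, Ryz and set V(q)={w : Rxw}. Then □q at x, so □□q at x, so □q at y, so q at z, i.e. Rxz.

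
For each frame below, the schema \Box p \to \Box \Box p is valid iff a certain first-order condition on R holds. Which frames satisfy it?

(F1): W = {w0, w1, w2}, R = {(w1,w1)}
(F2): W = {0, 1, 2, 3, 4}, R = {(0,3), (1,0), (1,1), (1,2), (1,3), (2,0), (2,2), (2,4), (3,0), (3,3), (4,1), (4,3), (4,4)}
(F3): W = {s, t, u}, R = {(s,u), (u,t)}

Frame correspondent (Sahlqvist): \forall x \forall y \forall z (Rxy \wedge Ryz \to Rxz) — i.e. transitivity.
(F1): condition met.
(F2): fails — R12 and R24 but not R14.
(F3): fails — Rsu and Rut but not Rst.

(F1)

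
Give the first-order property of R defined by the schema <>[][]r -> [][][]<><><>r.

This is a Sahlqvist (Geach-type) schema ◇^1□^2r → □^3◇^3r.
Minimal-valuation argument: fix x; take any y with xR^1y and any z with xR^3z. Set V(r) to the set of worlds R-reachable from y in exactly 2 steps. Then □^2r holds at y, so the antecedent holds at x; validity forces ◇^3r at z, giving a w with zR^3w and yR^2w.
First-order correspondent: forall x forall y forall z ((xRy & x R^3 z) -> exists w (y R^2 w & z R^3 w)).

forall x forall y forall z ((xRy & x R^3 z) -> exists w (y R^2 w & z R^3 w))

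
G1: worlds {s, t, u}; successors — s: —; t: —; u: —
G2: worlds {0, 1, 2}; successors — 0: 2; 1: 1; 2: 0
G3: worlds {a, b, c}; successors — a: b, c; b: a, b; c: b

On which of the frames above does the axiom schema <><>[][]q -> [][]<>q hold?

This is the axiom for a generalized confluence (Geach) condition; its first-order frame correspondent is forall x forall y forall z ((x R^2 y & x R^2 z) -> exists w (y R^2 w & zRw)).
G1: holds.
G2: fails — 0R²0, 0R²0 but no w with 0R²w and 0Rw.
G3: holds.

G1, G3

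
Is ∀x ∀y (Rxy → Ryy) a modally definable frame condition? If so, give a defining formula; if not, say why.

Yes — defined by □(□q → q)

The condition is shift-reflexivity. A defining modal formula is □(□q → q).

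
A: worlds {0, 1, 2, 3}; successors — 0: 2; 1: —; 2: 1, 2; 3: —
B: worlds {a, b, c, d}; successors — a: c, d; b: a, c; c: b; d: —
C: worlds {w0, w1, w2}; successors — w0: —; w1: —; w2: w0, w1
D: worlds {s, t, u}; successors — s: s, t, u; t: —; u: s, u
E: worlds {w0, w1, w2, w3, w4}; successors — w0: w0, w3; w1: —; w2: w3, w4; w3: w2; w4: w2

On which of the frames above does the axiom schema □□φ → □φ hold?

This is the axiom for density; its first-order frame correspondent is ∀x ∀y (Rxy → ∃z (Rxz ∧ Rzy)).
A: condition met.
B: fails — Rba but no z with Rbz and Rza.
C: fails — Rw2w0 but no z with Rw2z and Rzw0.
D: condition met.
E: fails — Rw2w4 but no z with Rw2z and Rzw4.

A, D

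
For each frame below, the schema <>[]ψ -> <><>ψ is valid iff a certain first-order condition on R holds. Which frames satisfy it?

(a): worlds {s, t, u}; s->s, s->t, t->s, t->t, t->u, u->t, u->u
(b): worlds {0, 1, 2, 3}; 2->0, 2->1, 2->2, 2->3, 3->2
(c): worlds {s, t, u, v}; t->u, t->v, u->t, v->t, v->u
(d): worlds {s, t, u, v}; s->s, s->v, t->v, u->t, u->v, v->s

The schema corresponds to a generalized confluence (Geach) condition: forall x forall y (xRy -> exists w (yRw & x R^2 w)).
(a): satisfies the condition.
(b): fails — 2R0 but no w with 0Rw and 2R²w.
(c): satisfies the condition.
(d): satisfies the condition.
Valid on: (a), (c), (d).

(a), (c), (d)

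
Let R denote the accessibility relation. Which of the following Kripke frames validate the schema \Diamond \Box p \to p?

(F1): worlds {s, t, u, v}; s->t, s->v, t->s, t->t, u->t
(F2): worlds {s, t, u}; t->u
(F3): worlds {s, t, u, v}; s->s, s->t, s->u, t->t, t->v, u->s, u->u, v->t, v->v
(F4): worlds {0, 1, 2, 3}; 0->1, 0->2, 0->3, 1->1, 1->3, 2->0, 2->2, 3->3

none

Frame correspondent (Sahlqvist): \forall x \forall y (Rxy \to Ryx) — i.e. symmetry.
(F1): fails — Rut but not Rtu.
(F2): fails — Rtu but not Rut.
(F3): fails — Rst but not Rts.
(F4): fails — R01 but not R10.
Valid on no frame.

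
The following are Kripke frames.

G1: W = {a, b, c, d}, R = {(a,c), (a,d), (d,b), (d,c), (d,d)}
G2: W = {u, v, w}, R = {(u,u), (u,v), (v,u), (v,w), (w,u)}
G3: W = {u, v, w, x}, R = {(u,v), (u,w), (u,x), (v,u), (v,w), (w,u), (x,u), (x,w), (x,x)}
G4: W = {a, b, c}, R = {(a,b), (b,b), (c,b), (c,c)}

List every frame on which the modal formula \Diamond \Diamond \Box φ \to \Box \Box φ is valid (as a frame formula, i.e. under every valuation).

none

Frame correspondent (Sahlqvist): \forall x \forall y \forall z ((x R^2 y \wedge x R^2 z) \to \exists w (yRw \wedge z = w)) — i.e. a generalized confluence (Geach) condition.
G1: fails — aR²b, aR²b but no w with bRw and b=w.
G2: fails — uR²u, uR²w but no t with uRt and w=t.
G3: fails — uR²u, uR²u but no t with uRt and u=t.
G4: fails — cR²b, cR²c but no w with bRw and c=w.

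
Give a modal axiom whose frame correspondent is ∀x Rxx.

A defining formula is □r → r (the T axiom).
Suppose □r→r is valid. At any x set V(r)={w : Rxw}. Then □r holds at x, so r holds at x, i.e. Rxx.

□r → r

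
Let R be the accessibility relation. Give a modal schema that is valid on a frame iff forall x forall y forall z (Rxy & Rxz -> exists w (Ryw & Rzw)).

◇□ψ → □◇ψ

A defining formula is ◇□ψ → □◇ψ (the .2 axiom).
Suppose ◇□ψ→□◇ψ is valid. Take Rxy, Rxz and set V(ψ)={w : Ryw}. Then □ψ at y so ◇□ψ at x, so □◇ψ at x, so ◇ψ at z, giving w with Rzw and Ryw.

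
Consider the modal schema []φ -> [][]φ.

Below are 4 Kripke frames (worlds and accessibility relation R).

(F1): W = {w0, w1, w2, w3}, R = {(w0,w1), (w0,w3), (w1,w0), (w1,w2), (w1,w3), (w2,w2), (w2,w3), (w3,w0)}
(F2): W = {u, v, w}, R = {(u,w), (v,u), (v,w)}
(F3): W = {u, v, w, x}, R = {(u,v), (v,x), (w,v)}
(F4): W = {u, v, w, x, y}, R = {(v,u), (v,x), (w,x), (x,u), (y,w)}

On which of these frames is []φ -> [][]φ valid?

Frame correspondent (Sahlqvist): forall x forall y forall z (Rxy & Ryz -> Rxz) — i.e. transitivity.
(F1): fails — Rw1w0 and Rw0w1 but not Rw1w1.
(F2): condition met.
(F3): fails — Ruv and Rvx but not Rux.
(F4): fails — Rwx and Rxu but not Rwu.

(F2)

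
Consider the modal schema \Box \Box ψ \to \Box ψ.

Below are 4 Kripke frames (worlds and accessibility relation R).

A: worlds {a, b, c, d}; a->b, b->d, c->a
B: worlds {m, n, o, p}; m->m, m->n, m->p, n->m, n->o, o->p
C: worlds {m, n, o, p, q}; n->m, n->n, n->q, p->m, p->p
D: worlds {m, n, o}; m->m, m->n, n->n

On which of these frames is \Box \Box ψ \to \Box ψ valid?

C, D

The schema corresponds to density: \forall x \forall y (Rxy \to \exists z (Rxz \wedge Rzy)).
A: fails — Rca but no z with Rcz and Rza.
B: fails — Rop but no z with Roz and Rzp.
C: condition met.
D: condition met.
Valid on: C, D.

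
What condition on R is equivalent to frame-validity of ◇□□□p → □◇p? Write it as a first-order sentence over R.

∀x ∀y ∀z ((xRy ∧ xRz) → ∃w (yR³w ∧ zRw))

This is a Sahlqvist (Geach-type) schema ◇^1□^3p → □^1◇^1p.
Minimal-valuation argument: fix x; take any y with xR^1y and any z with xR^1z. Set V(p) to the set of worlds R-reachable from y in exactly 3 steps. Then □^3p holds at y, so the antecedent holds at x; validity forces ◇^1p at z, giving a w with zR^1w and yR^3w.
First-order correspondent: ∀x ∀y ∀z ((xRy ∧ xRz) → ∃w (yR³w ∧ zRw)).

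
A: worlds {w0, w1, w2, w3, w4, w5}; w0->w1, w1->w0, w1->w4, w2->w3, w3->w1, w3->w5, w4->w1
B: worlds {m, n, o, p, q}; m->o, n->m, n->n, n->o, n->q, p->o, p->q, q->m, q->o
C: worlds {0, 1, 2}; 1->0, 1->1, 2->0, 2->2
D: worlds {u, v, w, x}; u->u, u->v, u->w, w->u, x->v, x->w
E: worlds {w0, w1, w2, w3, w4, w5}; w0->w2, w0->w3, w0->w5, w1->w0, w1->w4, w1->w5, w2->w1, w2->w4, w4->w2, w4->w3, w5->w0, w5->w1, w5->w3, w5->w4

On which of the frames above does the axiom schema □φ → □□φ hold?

C

Frame correspondent (Sahlqvist): ∀x ∀y ∀z (Rxy ∧ Ryz → Rxz) — i.e. transitivity.
A: fails — Rw1w0 and Rw0w1 but not Rw1w1.
B: fails — Rpq and Rqm but not Rpm.
C: condition met.
D: fails — Rxw and Rwu but not Rxu.
E: fails — Rw1w5 and Rw5w1 but not Rw1w1.
Valid on: C.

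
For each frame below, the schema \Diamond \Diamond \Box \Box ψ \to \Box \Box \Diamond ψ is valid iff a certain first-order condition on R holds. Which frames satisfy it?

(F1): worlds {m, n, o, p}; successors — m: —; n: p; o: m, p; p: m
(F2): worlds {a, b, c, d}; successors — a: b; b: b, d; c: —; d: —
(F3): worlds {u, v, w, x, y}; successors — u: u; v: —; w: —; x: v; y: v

Frame correspondent (Sahlqvist): \forall x \forall y \forall z ((x R^2 y \wedge x R^2 z) \to \exists w (y R^2 w \wedge zRw)) — i.e. a generalized confluence (Geach) condition.
(F1): fails — nR²m, nR²m but no w with mR²w and mRw.
(F2): fails — aR²b, aR²d but no w with bR²w and dRw.
(F3): condition met.

(F3)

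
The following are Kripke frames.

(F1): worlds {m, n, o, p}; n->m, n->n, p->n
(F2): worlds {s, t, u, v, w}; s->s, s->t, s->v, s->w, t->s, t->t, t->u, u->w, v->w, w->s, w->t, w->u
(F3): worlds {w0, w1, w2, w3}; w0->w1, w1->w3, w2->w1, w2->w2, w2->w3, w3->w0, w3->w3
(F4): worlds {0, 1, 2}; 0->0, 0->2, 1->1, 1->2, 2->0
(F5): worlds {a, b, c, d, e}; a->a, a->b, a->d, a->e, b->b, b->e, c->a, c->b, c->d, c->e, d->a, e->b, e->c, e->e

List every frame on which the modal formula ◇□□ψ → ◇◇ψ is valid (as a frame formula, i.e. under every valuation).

Frame correspondent (Sahlqvist): ∀x ∀y (xRy → ∃w (yR²w ∧ xR²w)) — i.e. a generalized confluence (Geach) condition.
(F1): fails — nRm but no w with mR²w and nR²w.
(F2): holds.
(F3): holds.
(F4): holds.
(F5): holds.
Valid on: (F2), (F3), (F4), (F5).

(F2), (F3), (F4), (F5)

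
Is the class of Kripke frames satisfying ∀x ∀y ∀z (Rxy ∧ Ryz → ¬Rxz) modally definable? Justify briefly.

Not definable by any modal formula

Modal frame validity is preserved under surjective bounded morphisms.
The 7-cycle (worlds 0,1,2,3,4,5,6 with 0→1→2→3→4→5→6→0) is intransitive. Mapping every world to a single reflexive point • is a surjective bounded morphism; the reflexive point is not intransitive (R••∧R•• but R••).
So the class is not modally definable.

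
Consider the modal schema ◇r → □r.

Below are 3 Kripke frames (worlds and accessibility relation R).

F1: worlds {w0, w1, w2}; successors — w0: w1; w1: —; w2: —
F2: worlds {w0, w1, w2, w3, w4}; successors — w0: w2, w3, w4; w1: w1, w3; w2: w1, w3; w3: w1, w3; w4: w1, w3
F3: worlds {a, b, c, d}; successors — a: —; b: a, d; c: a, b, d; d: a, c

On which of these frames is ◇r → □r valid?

F1

The schema corresponds to partial functionality: ∀x ∀y ∀z (Rxy ∧ Rxz → y = z).
F1: condition met.
F2: fails — w0 sees both w2 and w3.
F3: fails — b sees both a and d.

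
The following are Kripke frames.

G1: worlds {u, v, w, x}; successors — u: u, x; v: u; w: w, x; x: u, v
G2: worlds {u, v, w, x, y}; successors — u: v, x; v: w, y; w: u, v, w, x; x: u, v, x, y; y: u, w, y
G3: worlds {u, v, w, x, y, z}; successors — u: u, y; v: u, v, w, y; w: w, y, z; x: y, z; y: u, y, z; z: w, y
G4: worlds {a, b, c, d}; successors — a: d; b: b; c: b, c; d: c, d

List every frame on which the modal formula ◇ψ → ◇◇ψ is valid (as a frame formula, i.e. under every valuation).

G2, G3, G4

The schema corresponds to a generalized confluence (Geach) condition: ∀x ∀y (xRy → ∃w (y = w ∧ xR²w)).
G1: fails — xRv but no t with v=t and xR²t.
G2: condition met.
G3: condition met.
G4: condition met.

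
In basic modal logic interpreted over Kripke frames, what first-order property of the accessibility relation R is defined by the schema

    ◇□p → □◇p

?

convergence

This is the .2 axiom.
It corresponds to convergence: ∀x ∀y ∀z (Rxy ∧ Rxz → ∃w (Ryw ∧ Rzw)).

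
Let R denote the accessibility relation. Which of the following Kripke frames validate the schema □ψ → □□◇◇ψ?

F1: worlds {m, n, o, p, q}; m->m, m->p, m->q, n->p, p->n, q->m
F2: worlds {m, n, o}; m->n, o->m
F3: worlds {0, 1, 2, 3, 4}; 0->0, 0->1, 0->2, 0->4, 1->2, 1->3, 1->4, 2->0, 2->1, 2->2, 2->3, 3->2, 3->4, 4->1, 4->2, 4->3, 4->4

F3

Frame correspondent (Sahlqvist): ∀x ∀z (xR²z → ∃w (xRw ∧ zR²w)) — i.e. a generalized confluence (Geach) condition.
F1: fails — mR²n but no w with mRw and nR²w.
F2: fails — oR²n but no w with oRw and nR²w.
F3: condition met.
Valid on: F3.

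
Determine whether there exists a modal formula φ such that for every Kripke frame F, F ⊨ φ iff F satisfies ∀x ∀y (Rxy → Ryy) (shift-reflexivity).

The condition is shift-reflexivity. A defining modal formula is □(□q → q).
Suppose □(□q→q) is valid. Take Rxy and set V(q)={w : Ryw}. Then at y, □q holds; since □(□q→q) at x, □q→q at y, so q at y, i.e. Ryy.

Definable; □(□q → q) defines it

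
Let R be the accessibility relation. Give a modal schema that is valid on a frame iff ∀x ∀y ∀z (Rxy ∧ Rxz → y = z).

◇ψ → □ψ

The condition is partial functionality. The CD schema ◇ψ → □ψ defines it.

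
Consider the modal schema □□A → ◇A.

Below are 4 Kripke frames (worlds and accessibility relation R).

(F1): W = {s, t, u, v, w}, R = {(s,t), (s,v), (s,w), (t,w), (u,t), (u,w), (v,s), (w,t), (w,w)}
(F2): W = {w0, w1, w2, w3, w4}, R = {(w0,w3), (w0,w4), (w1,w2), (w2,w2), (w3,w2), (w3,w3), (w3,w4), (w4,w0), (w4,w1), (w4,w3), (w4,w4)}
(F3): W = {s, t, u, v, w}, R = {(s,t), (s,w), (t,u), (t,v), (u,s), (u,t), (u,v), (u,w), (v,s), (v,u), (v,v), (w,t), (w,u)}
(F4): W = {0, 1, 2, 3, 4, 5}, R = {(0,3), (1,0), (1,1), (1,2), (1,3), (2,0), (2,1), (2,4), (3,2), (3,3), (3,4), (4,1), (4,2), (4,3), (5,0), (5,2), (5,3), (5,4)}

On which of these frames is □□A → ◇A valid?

(F2), (F3), (F4)

This is the axiom for a generalized confluence (Geach) condition; its first-order frame correspondent is ∀x ∃w (xR²w ∧ xRw).
(F1): fails — at v but no w* with vR²w* and vRw*.
(F2): holds.
(F3): holds.
(F4): holds.
Valid on: (F2), (F3), (F4).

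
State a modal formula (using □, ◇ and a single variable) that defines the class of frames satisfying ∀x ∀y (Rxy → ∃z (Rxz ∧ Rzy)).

□□s → □s

A defining formula is □□s → □s (the C4 axiom).
Suppose □□s→□s is valid. Take Rxy and set V(s)={w : xR²w}. Then □□s at x, so □s at x, so s at y, i.e. ∃z(Rxz∧Rzy).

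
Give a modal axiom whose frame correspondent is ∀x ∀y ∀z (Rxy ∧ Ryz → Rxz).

The condition is transitivity. The 4 schema □ψ → □□ψ defines it.
Suppose □ψ→□□ψ is valid. Take Rxy, Ryz and set V(ψ)={w : Rxw}. Then □ψ at x, so □□ψ at x, so □ψ at y, so ψ at z, i.e. Rxz.

□ψ → □□ψ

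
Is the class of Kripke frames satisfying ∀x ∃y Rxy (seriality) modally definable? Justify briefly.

Yes — defined by □r → ◇r

Yes: it is seriality, defined by the D schema □r → ◇r.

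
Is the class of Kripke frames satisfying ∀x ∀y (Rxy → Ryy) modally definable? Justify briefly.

Yes: it is shift-reflexivity, defined by the T□ schema □(□p → p).

Yes, by □(□p → p)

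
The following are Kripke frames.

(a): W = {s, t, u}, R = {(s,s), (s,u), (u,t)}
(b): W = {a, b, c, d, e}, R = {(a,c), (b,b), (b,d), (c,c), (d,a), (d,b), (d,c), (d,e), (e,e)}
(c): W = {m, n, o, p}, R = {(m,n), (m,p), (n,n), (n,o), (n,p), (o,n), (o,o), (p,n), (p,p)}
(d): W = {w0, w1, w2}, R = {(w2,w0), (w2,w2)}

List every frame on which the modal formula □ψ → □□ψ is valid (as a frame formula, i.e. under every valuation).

(d)

Frame correspondent (Sahlqvist): ∀x ∀y ∀z (Rxy ∧ Ryz → Rxz) — i.e. transitivity.
(a): fails — Rsu and Rut but not Rst.
(b): fails — Rdb and Rbd but not Rdd.
(c): fails — Ron and Rnp but not Rop.
(d): condition met.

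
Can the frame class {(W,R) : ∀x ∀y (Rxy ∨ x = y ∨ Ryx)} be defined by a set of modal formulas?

Not modally definable

If a class were modally definable it would be closed under disjoint unions (Goldblatt–Thomason).
Take 4 disjoint single-world reflexive frames: each is trivially connected, but their disjoint union has 4 worlds with no edge between distinct components, so it is not connected.
So no modal formula (or set of formulas) defines exactly the connected frames.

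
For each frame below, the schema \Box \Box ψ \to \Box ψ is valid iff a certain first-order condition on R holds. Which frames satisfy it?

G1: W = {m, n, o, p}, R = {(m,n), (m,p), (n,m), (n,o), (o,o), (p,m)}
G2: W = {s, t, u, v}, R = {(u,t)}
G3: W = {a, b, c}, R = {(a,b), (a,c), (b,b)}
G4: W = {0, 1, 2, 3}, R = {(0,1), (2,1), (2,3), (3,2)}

none

Frame correspondent (Sahlqvist): \forall x \forall y (Rxy \to \exists z (Rxz \wedge Rzy)) — i.e. density.
G1: fails — Rpm but no z with Rpz and Rzm.
G2: fails — Rut but no z with Ruz and Rzt.
G3: fails — Rac but no z with Raz and Rzc.
G4: fails — R01 but no z with R0z and Rz1.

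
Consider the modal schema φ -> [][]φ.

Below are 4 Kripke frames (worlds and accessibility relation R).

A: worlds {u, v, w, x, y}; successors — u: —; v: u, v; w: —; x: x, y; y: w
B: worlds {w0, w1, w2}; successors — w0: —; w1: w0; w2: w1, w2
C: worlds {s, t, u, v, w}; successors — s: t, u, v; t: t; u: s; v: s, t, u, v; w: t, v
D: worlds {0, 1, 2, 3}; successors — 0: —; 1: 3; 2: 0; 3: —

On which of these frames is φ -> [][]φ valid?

D

This is the axiom for a generalized confluence (Geach) condition; its first-order frame correspondent is forall x forall z (x R^2 z -> exists w (x = w & z = w)).
A: fails — vR²u but v ≠ u.
B: fails — w2R²w0 but w2 ≠ w0.
C: fails — sR²t but s ≠ t.
D: satisfies the condition.
Valid on: D.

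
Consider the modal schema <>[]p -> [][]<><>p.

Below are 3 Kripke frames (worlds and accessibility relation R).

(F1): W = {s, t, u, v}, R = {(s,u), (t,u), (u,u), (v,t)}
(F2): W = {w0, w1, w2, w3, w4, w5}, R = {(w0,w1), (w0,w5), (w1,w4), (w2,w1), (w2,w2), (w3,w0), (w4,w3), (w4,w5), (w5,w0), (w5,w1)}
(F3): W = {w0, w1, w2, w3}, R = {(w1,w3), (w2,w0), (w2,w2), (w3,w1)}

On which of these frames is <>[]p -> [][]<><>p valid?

(F1)

Frame correspondent (Sahlqvist): forall x forall y forall z ((xRy & x R^2 z) -> exists w (yRw & z R^2 w)) — i.e. a generalized confluence (Geach) condition.
(F1): holds.
(F2): fails — w0Rw1, w0R²w1 but no w with w1Rw and w1R²w.
(F3): fails — w2Rw0, w2R²w0 but no w with w0Rw and w0R²w.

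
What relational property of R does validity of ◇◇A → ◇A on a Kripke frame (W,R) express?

transitivity

Equivalently (dual form): □A → □□A.
Suppose □A→□□A is valid. Take Rxy, Ryz and set V(A)={w : Rxw}. Then □A at x, so □□A at x, so □A at y, so A at z, i.e. Rxz.
Conversely, any frame satisfying ∀x ∀y ∀z (Rxy ∧ Ryz → Rxz) validates the schema.
So the correspondent is transitivity.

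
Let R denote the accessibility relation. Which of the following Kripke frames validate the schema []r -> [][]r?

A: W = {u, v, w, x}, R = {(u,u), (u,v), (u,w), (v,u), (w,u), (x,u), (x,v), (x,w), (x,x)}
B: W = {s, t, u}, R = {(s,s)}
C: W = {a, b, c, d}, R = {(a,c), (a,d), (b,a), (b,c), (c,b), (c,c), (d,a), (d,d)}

B

Frame correspondent (Sahlqvist): forall x forall y forall z (Rxy & Ryz -> Rxz) — i.e. transitivity.
A: fails — Rwu and Ruv but not Rwv.
B: holds.
C: fails — Rbc and Rcb but not Rbb.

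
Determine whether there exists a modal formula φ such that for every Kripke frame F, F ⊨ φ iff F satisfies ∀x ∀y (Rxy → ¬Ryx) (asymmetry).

If a class were modally definable it would be closed under surjective bounded morphisms (Goldblatt–Thomason).
The 5-cycle (worlds 0,1,2,3,4 with 0→1→2→3→4→0) is asymmetric. Mapping every world to a single reflexive point • is a surjective bounded morphism, and the reflexive point is not asymmetric (R•• but asymmetry requires ¬R••).
Hence asymmetry is not modally definable.

Not modally definable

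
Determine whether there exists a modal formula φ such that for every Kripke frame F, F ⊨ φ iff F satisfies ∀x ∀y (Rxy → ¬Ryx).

Not definable by any modal formula

If a class were modally definable it would be closed under surjective bounded morphisms (Goldblatt–Thomason).
The 5-cycle (worlds s,t,u,v,w with s→t→u→v→w→s) is asymmetric. Mapping every world to a single reflexive point • is a surjective bounded morphism, and the reflexive point is not asymmetric (R•• but asymmetry requires ¬R••).
So no modal formula (or set of formulas) defines exactly the asymmetric frames.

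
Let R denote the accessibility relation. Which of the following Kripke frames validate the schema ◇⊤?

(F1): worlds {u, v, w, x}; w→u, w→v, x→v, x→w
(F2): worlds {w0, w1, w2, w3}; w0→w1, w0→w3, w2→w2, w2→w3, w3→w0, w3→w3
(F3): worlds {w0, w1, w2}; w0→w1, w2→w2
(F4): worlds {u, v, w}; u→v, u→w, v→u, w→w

(F4)

Frame correspondent (Sahlqvist): ∀x ∃y Rxy — i.e. seriality.
(F1): fails — world u has no successor.
(F2): fails — world w1 has no successor.
(F3): fails — world w1 has no successor.
(F4): ✓.
Valid on: (F4).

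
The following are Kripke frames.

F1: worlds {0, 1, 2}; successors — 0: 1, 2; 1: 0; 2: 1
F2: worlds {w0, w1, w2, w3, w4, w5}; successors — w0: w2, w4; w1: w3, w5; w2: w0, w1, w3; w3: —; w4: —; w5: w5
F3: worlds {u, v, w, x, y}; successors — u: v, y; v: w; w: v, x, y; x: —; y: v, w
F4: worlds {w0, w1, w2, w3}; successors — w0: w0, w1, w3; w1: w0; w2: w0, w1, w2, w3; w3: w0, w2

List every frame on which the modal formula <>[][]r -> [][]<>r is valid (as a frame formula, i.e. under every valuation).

The schema corresponds to a generalized confluence (Geach) condition: forall x forall y forall z ((xRy & x R^2 z) -> exists w (y R^2 w & zRw)).
F1: fails — 0R1, 0R²1 but no w with 1R²w and 1Rw.
F2: fails — w0Rw2, w0R²w3 but no w with w2R²w and w3Rw.
F3: fails — uRv, uR²v but no t with vR²t and vRt.
F4: ✓.

F4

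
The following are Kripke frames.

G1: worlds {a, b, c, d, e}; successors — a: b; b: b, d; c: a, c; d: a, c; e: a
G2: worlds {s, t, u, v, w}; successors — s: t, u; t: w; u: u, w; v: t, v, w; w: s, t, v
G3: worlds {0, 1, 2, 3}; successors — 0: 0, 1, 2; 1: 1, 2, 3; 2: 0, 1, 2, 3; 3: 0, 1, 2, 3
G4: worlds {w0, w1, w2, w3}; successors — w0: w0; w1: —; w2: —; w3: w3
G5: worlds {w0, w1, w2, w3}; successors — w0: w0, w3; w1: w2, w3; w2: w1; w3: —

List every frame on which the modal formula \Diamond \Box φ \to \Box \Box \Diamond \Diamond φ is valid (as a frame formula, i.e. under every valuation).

G3, G4

Frame correspondent (Sahlqvist): \forall x \forall y \forall z ((xRy \wedge x R^2 z) \to \exists w (yRw \wedge z R^2 w)) — i.e. a generalized confluence (Geach) condition.
G1: fails — bRd, bR²a but no w with dRw and aR²w.
G2: fails — tRw, tR²s but no w* with wRw* and sR²w*.
G3: holds.
G4: holds.
G5: fails — w0Rw0, w0R²w3 but no w with w0Rw and w3R²w.
Valid on: G3, G4.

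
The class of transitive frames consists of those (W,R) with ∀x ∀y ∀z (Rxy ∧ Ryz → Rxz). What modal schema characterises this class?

□s → □□s

The condition is transitivity. The 4 schema □s → □□s defines it.
Suppose □s→□□s is valid. Take Rxy, Ryz and set V(s)={w : Rxw}. Then □s at x, so □□s at x, so □s at y, so s at z, i.e. Rxz.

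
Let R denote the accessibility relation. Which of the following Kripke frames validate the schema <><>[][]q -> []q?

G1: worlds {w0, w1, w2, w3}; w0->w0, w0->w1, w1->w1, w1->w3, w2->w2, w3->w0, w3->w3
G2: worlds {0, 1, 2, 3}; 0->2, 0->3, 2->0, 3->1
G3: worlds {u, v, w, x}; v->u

G1, G3

Frame correspondent (Sahlqvist): forall x forall y forall z ((x R^2 y & xRz) -> exists w (y R^2 w & z = w)) — i.e. a generalized confluence (Geach) condition.
G1: ✓.
G2: fails — 0R²0, 0R2 but no w with 0R²w and 2=w.
G3: ✓.
Valid on: G1, G3.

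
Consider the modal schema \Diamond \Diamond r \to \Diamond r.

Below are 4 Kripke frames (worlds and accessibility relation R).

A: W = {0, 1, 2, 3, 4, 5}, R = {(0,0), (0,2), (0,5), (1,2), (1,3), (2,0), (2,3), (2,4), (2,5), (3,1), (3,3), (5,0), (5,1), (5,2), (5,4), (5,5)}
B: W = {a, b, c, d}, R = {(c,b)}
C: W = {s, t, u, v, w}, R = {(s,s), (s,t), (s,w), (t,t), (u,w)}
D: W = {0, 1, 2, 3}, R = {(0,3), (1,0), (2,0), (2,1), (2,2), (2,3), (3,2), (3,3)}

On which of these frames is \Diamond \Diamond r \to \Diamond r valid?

B, C

Frame correspondent (Sahlqvist): \forall x \forall y \forall z (Rxy \wedge Ryz \to Rxz) — i.e. transitivity.
A: fails — R02 and R23 but not R03.
B: satisfies the condition.
C: satisfies the condition.
D: fails — R10 and R03 but not R13.
Valid on: B, C.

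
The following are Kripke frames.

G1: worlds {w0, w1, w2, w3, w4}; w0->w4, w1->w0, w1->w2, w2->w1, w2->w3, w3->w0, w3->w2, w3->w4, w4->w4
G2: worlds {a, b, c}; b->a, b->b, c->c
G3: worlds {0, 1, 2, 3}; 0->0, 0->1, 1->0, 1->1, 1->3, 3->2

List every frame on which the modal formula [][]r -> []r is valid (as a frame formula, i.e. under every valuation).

Frame correspondent (Sahlqvist): forall x forall y (Rxy -> exists z (Rxz & Rzy)) — i.e. density.
G1: fails — Rw1w2 but no z with Rw1z and Rzw2.
G2: ✓.
G3: fails — R32 but no z with R3z and Rz2.
Valid on: G2.

G2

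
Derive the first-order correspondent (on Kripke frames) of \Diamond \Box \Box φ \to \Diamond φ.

\forall x \forall y (xRy \to \exists w (y R^2 w \wedge xRw))

This is a Sahlqvist (Geach-type) schema ◇^1□^2φ → □^0◇^1φ.
Minimal-valuation argument: fix x; take any y with xR^1y and any z with xR^0z. Set V(φ) to the set of worlds R-reachable from y in exactly 2 steps. Then □^2φ holds at y, so the antecedent holds at x; validity forces ◇^1φ at z, giving a w with zR^1w and yR^2w.
First-order correspondent: \forall x \forall y (xRy \to \exists w (y R^2 w \wedge xRw)).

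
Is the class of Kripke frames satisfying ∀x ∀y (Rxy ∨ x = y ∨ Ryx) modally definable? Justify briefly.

Not definable by any modal formula

If a class were modally definable it would be closed under disjoint unions (Goldblatt–Thomason).
Take 4 disjoint single-world reflexive frames: each is trivially connected, but their disjoint union has 4 worlds with no edge between distinct components, so it is not connected.
So the class is not modally definable.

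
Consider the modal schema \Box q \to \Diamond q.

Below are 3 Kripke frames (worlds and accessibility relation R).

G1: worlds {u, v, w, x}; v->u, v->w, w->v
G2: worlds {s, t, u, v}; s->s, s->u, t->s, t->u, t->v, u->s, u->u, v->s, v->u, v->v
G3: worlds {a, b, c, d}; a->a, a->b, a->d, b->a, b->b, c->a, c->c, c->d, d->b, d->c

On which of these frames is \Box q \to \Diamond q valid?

G2, G3

Frame correspondent (Sahlqvist): \forall x \exists y Rxy — i.e. seriality.
G1: fails — world u has no successor.
G2: condition met.
G3: condition met.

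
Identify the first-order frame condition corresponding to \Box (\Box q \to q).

Suppose □(□q→q) is valid. Take Rxy and set V(q)={w : Ryw}. Then at y, □q holds; since □(□q→q) at x, □q→q at y, so q at y, i.e. Ryy.
The converse is a direct semantic check.
Frame condition: \forall x \forall y (Rxy \to Ryy).

shift-reflexivity: \forall x \forall y (Rxy \to Ryy)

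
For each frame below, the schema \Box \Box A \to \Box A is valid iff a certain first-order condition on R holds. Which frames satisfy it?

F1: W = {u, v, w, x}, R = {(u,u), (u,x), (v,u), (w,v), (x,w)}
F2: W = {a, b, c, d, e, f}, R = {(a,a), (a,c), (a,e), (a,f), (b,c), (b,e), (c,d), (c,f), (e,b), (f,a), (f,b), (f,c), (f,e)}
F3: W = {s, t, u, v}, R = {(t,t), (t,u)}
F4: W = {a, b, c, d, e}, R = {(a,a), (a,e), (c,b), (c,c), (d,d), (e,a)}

Frame correspondent (Sahlqvist): \forall x \forall y (Rxy \to \exists z (Rxz \wedge Rzy)) — i.e. density.
F1: fails — Rxw but no z with Rxz and Rzw.
F2: fails — Rbc but no z with Rbz and Rzc.
F3: holds.
F4: holds.
Valid on: F3, F4.

F3, F4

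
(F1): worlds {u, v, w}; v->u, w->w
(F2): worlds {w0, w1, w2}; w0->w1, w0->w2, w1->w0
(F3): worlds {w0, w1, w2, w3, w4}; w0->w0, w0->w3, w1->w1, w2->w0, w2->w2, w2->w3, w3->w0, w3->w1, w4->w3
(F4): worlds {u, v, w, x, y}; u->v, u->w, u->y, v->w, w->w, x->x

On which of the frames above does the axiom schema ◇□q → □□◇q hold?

(F1)

Frame correspondent (Sahlqvist): ∀x ∀y ∀z ((xRy ∧ xR²z) → ∃w (yRw ∧ zRw)) — i.e. a generalized confluence (Geach) condition.
(F1): holds.
(F2): fails — w0Rw1, w0R²w0 but no w with w1Rw and w0Rw.
(F3): fails — w0Rw0, w0R²w1 but no w with w0Rw and w1Rw.
(F4): fails — uRy, uR²w but no t with yRt and wRt.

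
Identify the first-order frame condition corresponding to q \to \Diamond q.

This is a form of the T axiom.
Its frame correspondent is reflexivity — \forall x Rxx.

Reflexivity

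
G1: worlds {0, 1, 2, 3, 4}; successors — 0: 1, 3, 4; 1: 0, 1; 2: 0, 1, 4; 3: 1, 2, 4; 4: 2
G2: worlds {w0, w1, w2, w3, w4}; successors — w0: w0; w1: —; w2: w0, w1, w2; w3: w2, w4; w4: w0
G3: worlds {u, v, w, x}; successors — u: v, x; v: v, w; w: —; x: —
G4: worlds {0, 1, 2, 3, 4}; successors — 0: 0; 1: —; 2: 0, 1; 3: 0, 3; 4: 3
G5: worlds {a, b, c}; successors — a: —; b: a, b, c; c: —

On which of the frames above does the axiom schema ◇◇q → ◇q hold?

Frame correspondent (Sahlqvist): ∀x ∀y ∀z (Rxy ∧ Ryz → Rxz) — i.e. transitivity.
G1: fails — R10 and R04 but not R14.
G2: fails — Rw3w2 and Rw2w1 but not Rw3w1.
G3: fails — Ruv and Rvw but not Ruw.
G4: fails — R43 and R30 but not R40.
G5: holds.

G5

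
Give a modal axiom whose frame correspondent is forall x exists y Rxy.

A defining formula is □s → ◇s (the D axiom).
Suppose □s→◇s is valid. At any x set V(s)=W. Then □s at x, so ◇s at x, so x has a successor.

□s → ◇s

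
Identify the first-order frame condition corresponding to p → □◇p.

Suppose p→□◇p is valid. Take Rxy and set V(p)={x}. Then p at x, so □◇p at x, so ◇p at y, so some z with Ryz has p; z=x, i.e. Ryx.

Symmetry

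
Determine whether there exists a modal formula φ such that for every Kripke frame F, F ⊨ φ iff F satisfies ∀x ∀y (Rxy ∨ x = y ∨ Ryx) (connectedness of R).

No — not modally definable

Any modally definable frame class is closed under disjoint unions.
Take 2 disjoint single-world reflexive frames: each is trivially connected, but their disjoint union has 2 worlds with no edge between distinct components, so it is not connected.
So no modal formula (or set of formulas) defines exactly the connected frames.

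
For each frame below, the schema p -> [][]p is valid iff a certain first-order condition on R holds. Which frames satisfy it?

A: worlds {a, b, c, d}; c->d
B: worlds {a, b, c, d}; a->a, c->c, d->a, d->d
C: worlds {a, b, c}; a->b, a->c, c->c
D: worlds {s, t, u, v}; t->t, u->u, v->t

A

This is the axiom for a generalized confluence (Geach) condition; its first-order frame correspondent is forall x forall z (x R^2 z -> exists w (x = w & z = w)).
A: condition met.
B: fails — dR²a but d ≠ a.
C: fails — aR²c but a ≠ c.
D: fails — vR²t but v ≠ t.
Valid on: A.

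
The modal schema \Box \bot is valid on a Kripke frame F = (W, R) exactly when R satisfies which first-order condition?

□⊥ is valid iff no world has any successor (otherwise □⊥ fails at any world with one).
Conversely, on a frame with emptiness of R the schema holds at every world under every valuation.
Frame condition: \forall x \forall y \neg Rxy.

Emptiness of R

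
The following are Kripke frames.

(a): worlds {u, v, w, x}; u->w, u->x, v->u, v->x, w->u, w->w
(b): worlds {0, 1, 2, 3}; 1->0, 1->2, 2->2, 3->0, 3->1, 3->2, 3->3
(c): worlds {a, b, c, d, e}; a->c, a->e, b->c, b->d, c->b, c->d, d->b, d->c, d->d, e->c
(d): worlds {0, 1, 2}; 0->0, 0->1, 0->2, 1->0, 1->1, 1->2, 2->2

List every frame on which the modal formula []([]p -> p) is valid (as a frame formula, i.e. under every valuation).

(d)

This is the axiom for shift-reflexivity; its first-order frame correspondent is forall x forall y (Rxy -> Ryy).
(a): fails — Rwu but not Ruu.
(b): fails — R10 but not R00.
(c): fails — Rbc but not Rcc.
(d): condition met.
Valid on: (d).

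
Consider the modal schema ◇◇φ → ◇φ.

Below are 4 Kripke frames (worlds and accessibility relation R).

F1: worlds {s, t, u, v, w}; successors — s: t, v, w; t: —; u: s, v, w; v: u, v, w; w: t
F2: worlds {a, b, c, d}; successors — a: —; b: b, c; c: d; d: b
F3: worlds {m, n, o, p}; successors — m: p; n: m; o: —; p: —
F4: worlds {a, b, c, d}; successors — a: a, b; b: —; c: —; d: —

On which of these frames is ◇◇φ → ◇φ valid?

The schema corresponds to transitivity: ∀x ∀y ∀z (Rxy ∧ Ryz → Rxz).
F1: fails — Ruv and Rvu but not Ruu.
F2: fails — Rdb and Rbc but not Rdc.
F3: fails — Rnm and Rmp but not Rnp.
F4: satisfies the condition.
Valid on: F4.

F4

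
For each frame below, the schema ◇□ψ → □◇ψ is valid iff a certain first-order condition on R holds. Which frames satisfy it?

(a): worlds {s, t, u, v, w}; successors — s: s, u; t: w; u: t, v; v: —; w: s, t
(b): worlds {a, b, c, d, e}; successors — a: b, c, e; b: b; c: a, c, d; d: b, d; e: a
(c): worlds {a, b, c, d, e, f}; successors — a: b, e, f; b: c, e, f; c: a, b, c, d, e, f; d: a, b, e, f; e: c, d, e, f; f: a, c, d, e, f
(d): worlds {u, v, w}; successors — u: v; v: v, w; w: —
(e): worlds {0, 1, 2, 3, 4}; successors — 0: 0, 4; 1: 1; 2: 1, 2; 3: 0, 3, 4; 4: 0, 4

Frame correspondent (Sahlqvist): ∀x ∀y ∀z (Rxy ∧ Rxz → ∃w (Ryw ∧ Rzw)) — i.e. convergence.
(a): fails — Rsu and Rss but u and s have no common successor.
(b): fails — Rab and Rae but b and e have no common successor.
(c): holds.
(d): fails — Rvv and Rvw but v and w have no common successor.
(e): holds.
Valid on: (c), (e).

(c), (e)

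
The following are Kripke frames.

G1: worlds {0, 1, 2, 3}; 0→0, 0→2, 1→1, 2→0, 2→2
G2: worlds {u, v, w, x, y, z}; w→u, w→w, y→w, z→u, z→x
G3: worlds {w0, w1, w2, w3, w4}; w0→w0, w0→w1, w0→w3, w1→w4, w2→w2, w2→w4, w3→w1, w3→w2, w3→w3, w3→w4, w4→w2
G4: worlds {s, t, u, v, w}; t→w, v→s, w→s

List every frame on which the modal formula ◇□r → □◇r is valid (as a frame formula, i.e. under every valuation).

Frame correspondent (Sahlqvist): ∀x ∀y ∀z (Rxy ∧ Rxz → ∃w (Ryw ∧ Rzw)) — i.e. convergence.
G1: holds.
G2: fails — Rww and Rwu but w and u have no common successor.
G3: fails — Rw0w1 and Rw0w0 but w1 and w0 have no common successor.
G4: fails — Rvs and Rvs but s and s have no common successor.

G1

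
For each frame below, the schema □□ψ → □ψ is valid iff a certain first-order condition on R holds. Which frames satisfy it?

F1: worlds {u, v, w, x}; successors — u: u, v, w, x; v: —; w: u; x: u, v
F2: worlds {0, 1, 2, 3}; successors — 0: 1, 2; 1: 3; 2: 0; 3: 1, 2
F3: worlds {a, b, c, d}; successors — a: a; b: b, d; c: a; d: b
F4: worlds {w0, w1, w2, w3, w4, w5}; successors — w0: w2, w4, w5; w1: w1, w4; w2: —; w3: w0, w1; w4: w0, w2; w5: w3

Frame correspondent (Sahlqvist): ∀x ∀y (Rxy → ∃z (Rxz ∧ Rzy)) — i.e. density.
F1: ✓.
F2: fails — R32 but no z with R3z and Rz2.
F3: ✓.
F4: fails — Rw0w4 but no z with Rw0z and Rzw4.
Valid on: F1, F3.

F1, F3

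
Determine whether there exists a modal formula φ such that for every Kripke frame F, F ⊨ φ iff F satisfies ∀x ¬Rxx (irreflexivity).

No

Any modally definable frame class is closed under surjective bounded morphisms.
The 5-cycle (worlds s,t,u,v,w with s→t→u→v→w→s) is irreflexive, and the map sending every world to a single reflexive point • is a surjective bounded morphism (forth: every edge maps to (•,•); back: every world has a successor). So any modal formula valid on the 5-cycle is also valid on the reflexive point, which is not irreflexive.
So no modal formula (or set of formulas) defines exactly the irreflexive frames.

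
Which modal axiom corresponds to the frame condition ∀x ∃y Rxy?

□s → ◇s

This is seriality; the standard corresponding axiom is D: □s → ◇s.
Suppose □s→◇s is valid. At any x set V(s)=W. Then □s at x, so ◇s at x, so x has a successor.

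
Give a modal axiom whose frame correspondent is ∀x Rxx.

□s → s

A defining formula is □s → s (the T axiom).
Suppose □s→s is valid. At any x set V(s)={w : Rxw}. Then □s holds at x, so s holds at x, i.e. Rxx.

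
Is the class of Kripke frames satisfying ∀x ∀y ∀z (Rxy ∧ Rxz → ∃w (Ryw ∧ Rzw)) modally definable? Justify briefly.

Definable; ◇□q → □◇q defines it

The condition is convergence. A defining modal formula is ◇□q → □◇q.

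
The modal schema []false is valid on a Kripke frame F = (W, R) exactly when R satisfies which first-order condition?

emptiness of R: forall x forall y ~Rxy

□⊥ is valid iff no world has any successor (otherwise □⊥ fails at any world with one).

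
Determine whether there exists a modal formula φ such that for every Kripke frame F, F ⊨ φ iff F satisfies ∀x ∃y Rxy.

Definable; □r → ◇r defines it

Yes: it is seriality, defined by the D schema □r → ◇r.
Suppose □r→◇r is valid. At any x set V(r)=W. Then □r at x, so ◇r at x, so x has a successor.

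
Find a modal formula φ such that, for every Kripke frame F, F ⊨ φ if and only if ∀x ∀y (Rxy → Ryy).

This is shift-reflexivity; the standard corresponding axiom is T□: □(□ψ → ψ).

□(□ψ → ψ)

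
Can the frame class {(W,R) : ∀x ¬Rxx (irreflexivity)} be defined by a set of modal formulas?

No

If a class were modally definable it would be closed under surjective bounded morphisms (Goldblatt–Thomason).
The 2-cycle (worlds s,t with s→t→s) is irreflexive, and the map sending every world to a single reflexive point • is a surjective bounded morphism (forth: every edge maps to (•,•); back: every world has a successor). So any modal formula valid on the 2-cycle is also valid on the reflexive point, which is not irreflexive.
So the class is not modally definable.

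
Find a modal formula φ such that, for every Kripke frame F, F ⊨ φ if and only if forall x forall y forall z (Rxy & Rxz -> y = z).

A defining formula is ◇s → □s (the CD axiom).
Suppose ◇s→□s is valid. Take Rxy, Rxz and set V(s)={y}. Then ◇s at x, so □s at x, so s at z, i.e. z=y.

◇s → □s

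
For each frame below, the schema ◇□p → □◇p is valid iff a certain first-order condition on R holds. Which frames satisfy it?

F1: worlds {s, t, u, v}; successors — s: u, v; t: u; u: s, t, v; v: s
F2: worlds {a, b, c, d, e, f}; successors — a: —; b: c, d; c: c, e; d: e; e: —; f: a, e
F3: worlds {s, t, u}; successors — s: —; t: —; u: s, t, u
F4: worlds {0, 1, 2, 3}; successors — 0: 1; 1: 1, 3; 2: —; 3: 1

The schema corresponds to convergence: ∀x ∀y ∀z (Rxy ∧ Rxz → ∃w (Ryw ∧ Rzw)).
F1: fails — Ruv and Rut but v and t have no common successor.
F2: fails — Rcc and Rce but c and e have no common successor.
F3: fails — Rus and Rus but s and s have no common successor.
F4: ✓.
Valid on: F4.

F4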